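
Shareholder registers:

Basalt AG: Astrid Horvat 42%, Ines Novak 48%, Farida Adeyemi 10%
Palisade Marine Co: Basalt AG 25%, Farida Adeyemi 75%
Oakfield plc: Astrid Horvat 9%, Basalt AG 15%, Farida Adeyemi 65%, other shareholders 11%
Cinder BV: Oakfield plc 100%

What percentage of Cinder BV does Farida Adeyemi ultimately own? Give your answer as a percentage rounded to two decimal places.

66.50%

Farida reaches Cinder along 2 paths.
Via Basalt → Oakfield: 10% × 15% × 100% = 1.5%.
Via Oakfield: 65% × 100% = 65%.
Total: 1.5% + 65% = 66.5%.
Rounded: 66.50%.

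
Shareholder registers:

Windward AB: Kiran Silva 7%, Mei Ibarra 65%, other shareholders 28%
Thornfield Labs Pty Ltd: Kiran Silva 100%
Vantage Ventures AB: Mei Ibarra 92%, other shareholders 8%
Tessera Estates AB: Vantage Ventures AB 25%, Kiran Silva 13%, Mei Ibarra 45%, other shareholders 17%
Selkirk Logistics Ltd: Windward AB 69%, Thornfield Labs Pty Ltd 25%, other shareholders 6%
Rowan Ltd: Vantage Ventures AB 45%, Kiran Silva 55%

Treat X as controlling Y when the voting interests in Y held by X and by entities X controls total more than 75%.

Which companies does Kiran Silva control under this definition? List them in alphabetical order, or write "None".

Kiran holds 100% of Thornfield, so Kiran controls Thornfield.
No other company's threshold is met.

Thornfield Labs Pty Ltd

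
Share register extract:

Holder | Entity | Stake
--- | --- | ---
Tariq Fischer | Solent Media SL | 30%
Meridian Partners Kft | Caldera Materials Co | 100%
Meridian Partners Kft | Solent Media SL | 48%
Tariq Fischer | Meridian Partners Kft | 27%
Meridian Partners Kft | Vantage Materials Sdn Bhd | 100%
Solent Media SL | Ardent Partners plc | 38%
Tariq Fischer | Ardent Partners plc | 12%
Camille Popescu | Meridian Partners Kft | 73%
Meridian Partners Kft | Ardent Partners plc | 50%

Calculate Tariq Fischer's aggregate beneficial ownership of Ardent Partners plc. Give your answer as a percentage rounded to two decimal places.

41.82%

Tariq reaches Ardent along 4 paths.
Via Meridian: 27% × 50% = 13.5%.
Via Solent: 30% × 38% = 11.4%.
Via Meridian → Solent: 27% × 48% × 38% = 4.9248%.
Direct stake: 12% = 12%.
Total: 13.5% + 11.4% + 4.9248% + 12% = 41.8248%.
Rounded: 41.82%.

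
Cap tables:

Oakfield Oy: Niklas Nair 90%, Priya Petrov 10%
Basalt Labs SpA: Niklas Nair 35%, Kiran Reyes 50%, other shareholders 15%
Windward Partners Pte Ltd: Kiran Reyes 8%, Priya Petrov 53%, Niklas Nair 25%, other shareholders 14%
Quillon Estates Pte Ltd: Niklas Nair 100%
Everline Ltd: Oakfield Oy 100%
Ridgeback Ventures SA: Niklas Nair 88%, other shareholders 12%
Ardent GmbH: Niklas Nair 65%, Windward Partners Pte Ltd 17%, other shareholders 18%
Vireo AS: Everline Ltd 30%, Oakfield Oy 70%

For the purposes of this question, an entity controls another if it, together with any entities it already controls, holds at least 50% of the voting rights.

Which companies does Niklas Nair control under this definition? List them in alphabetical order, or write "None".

Niklas holds 90% of Oakfield, so Niklas controls Oakfield.
Niklas holds 100% of Quillon, so Niklas controls Quillon.
Oakfield holds 100% of Everline, so Niklas controls Everline.
Niklas holds 88% of Ridgeback, so Niklas controls Ridgeback.
Niklas holds 65% of Ardent, so Niklas controls Ardent.
Everline and Oakfield together hold 30% + 70% = 100% of Vireo, so Niklas controls Vireo.
No other company's threshold is met.

Ardent GmbH, Everline Ltd, Oakfield Oy, Quillon Estates Pte Ltd, Ridgeback Ventures SA, Vireo AS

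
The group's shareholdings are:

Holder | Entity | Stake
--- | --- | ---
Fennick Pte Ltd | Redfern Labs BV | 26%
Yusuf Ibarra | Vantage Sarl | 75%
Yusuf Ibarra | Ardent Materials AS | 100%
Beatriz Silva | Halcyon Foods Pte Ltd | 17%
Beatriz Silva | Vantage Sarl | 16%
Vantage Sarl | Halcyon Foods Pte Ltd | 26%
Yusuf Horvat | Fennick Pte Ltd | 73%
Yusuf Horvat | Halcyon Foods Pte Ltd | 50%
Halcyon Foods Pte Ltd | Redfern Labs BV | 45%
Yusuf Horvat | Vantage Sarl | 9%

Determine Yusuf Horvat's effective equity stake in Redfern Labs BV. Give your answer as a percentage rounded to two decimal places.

42.53%

Yusuf Horvat reaches Redfern along 3 paths.
Via Fennick: 73% × 26% = 18.98%.
Via Vantage → Halcyon: 9% × 26% × 45% = 1.053%.
Via Halcyon: 50% × 45% = 22.5%.
Total: 18.98% + 1.053% + 22.5% = 42.533%.
Rounded: 42.53%.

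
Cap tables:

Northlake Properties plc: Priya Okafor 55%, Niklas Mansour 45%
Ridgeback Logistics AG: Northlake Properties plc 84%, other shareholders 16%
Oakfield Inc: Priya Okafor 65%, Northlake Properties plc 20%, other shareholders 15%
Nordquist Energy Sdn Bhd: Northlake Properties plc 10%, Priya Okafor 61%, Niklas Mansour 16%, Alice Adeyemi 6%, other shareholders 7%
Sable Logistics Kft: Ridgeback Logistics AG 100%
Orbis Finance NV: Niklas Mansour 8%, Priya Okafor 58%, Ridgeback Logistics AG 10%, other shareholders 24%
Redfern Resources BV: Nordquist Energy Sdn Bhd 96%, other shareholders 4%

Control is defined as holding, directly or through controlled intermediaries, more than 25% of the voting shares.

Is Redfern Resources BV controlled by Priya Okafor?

Priya holds 55% of Northlake, so Priya controls Northlake.
Northlake and Priya together hold 10% + 61% = 71% of Nordquist, so Priya controls Nordquist.
Nordquist holds 96% of Redfern, so Priya controls Redfern.

Yes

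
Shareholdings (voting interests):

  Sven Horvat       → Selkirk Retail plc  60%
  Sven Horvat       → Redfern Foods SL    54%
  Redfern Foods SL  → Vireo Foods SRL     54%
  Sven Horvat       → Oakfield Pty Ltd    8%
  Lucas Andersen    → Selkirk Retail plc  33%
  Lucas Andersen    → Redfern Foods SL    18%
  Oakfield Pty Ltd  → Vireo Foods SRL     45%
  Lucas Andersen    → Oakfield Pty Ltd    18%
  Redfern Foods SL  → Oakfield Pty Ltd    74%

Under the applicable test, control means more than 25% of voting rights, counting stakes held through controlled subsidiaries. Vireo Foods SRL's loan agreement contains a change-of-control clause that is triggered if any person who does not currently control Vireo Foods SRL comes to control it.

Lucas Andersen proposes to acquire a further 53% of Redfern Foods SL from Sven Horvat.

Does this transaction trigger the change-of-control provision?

The purchase adds only to Lucas's holdings (Sven's stake shrinks), so Lucas is the only person who could newly come to control Vireo.
Lucas holds 33% of Selkirk, so Lucas controls Selkirk.
Neither Lucas nor any entity Lucas controls holds any voting interest in Vireo.
So before the transaction, Lucas does not control Vireo.
After the purchase, Lucas's direct stake in Redfern rises to 18% + 53% = 71%, and Sven's stake falls to 1%.
Lucas holds 71% of Redfern, so Lucas controls Redfern.
Lucas and Redfern together hold 18% + 74% = 92% of Oakfield, so Lucas controls Oakfield.
Redfern and Oakfield together hold 54% + 45% = 99% of Vireo, so Lucas controls Vireo.
Lucas did not control Vireo before and does after, so the clause is triggered.

Yes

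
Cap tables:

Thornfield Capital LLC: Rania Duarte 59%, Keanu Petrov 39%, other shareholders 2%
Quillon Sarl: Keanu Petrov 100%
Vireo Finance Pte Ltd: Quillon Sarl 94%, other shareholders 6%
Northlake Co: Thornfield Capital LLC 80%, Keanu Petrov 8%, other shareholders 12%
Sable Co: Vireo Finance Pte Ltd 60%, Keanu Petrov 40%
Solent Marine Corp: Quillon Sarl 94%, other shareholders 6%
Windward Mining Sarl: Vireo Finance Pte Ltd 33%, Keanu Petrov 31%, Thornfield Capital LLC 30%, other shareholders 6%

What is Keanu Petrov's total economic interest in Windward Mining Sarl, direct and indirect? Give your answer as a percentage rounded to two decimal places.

Keanu reaches Windward along 3 paths.
Via Quillon → Vireo: 100% × 94% × 33% = 31.02%.
Direct stake: 31% = 31%.
Via Thornfield: 39% × 30% = 11.7%.
Total: 31.02% + 31% + 11.7% = 73.72%.

73.72%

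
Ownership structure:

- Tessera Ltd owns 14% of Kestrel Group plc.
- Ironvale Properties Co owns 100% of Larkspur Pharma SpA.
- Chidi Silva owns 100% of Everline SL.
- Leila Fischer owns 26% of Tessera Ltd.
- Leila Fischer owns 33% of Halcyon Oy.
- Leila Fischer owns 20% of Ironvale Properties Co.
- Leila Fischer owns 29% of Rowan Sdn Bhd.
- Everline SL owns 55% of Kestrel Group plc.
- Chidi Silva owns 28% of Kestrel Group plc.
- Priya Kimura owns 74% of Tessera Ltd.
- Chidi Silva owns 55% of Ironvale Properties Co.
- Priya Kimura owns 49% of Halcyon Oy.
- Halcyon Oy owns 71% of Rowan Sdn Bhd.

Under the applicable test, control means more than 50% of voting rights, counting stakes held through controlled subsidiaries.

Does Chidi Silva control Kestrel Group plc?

Yes

Chidi holds 100% of Everline, so Chidi controls Everline.
Chidi and Everline together hold 28% + 55% = 83% of Kestrel, so Chidi controls Kestrel.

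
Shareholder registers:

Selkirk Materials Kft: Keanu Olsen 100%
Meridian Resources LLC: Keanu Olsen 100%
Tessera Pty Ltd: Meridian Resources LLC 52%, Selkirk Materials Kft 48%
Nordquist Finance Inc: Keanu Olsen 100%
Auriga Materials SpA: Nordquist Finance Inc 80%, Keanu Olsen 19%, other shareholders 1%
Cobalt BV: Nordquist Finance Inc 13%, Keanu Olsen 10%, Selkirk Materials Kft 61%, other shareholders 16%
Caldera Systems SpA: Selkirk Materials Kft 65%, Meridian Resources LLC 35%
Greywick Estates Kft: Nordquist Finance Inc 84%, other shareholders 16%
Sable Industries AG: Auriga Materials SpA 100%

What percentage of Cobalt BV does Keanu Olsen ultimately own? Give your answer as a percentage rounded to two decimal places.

Keanu reaches Cobalt along 3 paths.
Via Nordquist: 100% × 13% = 13%.
Direct stake: 10% = 10%.
Via Selkirk: 100% × 61% = 61%.
Total: 13% + 10% + 61% = 84%.
Rounded: 84.00%.

84.00%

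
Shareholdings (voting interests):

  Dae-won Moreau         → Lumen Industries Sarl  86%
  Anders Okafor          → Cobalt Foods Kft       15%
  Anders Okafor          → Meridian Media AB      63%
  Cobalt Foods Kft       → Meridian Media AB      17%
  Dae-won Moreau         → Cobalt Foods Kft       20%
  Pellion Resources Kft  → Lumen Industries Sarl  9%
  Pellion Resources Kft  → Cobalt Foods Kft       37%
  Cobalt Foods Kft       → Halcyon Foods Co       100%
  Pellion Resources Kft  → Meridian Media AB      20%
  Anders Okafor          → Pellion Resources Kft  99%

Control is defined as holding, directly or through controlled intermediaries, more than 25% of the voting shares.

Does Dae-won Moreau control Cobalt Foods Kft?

No

Dae-won holds 86% of Lumen, so Dae-won controls Lumen.
In Cobalt, Dae-won's side holds only 20%, not > 25%.
So Dae-won does not control Cobalt.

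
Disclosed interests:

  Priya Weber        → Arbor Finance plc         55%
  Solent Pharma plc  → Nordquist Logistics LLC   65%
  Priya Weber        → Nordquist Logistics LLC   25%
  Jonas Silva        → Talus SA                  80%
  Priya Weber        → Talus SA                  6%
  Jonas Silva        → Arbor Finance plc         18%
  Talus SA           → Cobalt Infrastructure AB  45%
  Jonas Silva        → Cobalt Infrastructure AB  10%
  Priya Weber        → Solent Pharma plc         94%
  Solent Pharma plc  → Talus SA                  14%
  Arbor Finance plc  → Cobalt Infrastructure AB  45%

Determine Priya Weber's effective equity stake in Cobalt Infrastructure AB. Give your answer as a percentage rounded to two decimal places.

Priya reaches Cobalt along 3 paths.
Via Arbor: 55% × 45% = 24.75%.
Via Solent → Talus: 94% × 14% × 45% = 5.922%.
Via Talus: 6% × 45% = 2.7%.
Total: 24.75% + 5.922% + 2.7% = 33.372%.
Rounded: 33.37%.

33.37%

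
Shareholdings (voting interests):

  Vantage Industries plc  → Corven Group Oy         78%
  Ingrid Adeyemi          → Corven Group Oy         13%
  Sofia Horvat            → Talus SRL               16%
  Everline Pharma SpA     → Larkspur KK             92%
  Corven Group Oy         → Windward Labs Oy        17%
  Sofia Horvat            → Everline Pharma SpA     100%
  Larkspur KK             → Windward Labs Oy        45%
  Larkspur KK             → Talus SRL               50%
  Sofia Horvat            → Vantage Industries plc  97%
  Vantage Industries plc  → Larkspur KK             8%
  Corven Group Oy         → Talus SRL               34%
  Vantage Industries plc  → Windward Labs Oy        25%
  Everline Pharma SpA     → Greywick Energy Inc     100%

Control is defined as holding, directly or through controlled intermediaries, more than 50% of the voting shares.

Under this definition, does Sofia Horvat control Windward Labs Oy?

Sofia holds 97% of Vantage, so Sofia controls Vantage.
Vantage holds 78% of Corven, so Sofia controls Corven.
Sofia holds 100% of Everline, so Sofia controls Everline.
Vantage and Everline together hold 8% + 92% = 100% of Larkspur, so Sofia controls Larkspur.
Larkspur and Corven and Vantage together hold 45% + 17% + 25% = 87% of Windward, so Sofia controls Windward.

Yes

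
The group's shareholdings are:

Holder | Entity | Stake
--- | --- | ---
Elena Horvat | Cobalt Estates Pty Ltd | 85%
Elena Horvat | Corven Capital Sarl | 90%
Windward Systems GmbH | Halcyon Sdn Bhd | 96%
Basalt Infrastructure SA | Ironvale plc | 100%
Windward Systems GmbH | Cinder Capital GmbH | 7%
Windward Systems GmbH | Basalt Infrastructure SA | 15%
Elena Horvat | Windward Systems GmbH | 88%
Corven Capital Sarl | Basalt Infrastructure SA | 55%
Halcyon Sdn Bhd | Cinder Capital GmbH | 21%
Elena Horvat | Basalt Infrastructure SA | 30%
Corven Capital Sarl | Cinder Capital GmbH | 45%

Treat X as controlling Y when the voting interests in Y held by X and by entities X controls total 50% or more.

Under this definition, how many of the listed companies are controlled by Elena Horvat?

7

Elena holds 90% of Corven, so Elena controls Corven.
Elena holds 88% of Windward, so Elena controls Windward.
Elena holds 85% of Cobalt, so Elena controls Cobalt.
Windward holds 96% of Halcyon, so Elena controls Halcyon.
Windward and Corven and Elena together hold 15% + 55% + 30% = 100% of Basalt, so Elena controls Basalt.
Windward and Halcyon and Corven together hold 7% + 21% + 45% = 73% of Cinder, so Elena controls Cinder.
Basalt holds 100% of Ironvale, so Elena controls Ironvale.
Elena controls 7 companies.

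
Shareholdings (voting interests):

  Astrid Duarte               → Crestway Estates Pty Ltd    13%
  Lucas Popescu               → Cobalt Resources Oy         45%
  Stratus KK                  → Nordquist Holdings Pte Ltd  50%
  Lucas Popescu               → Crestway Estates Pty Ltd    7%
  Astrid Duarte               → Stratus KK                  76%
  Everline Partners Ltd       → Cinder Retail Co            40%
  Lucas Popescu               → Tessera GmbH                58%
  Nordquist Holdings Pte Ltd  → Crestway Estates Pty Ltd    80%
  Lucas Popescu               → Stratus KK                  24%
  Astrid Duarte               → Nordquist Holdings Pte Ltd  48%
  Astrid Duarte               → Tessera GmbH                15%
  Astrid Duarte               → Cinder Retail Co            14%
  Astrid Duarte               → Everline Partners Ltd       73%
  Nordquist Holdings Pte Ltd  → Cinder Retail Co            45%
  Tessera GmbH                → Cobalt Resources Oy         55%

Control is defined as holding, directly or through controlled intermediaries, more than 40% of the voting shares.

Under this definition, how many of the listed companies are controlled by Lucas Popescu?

2

Lucas holds 58% of Tessera, so Lucas controls Tessera.
Lucas and Tessera together hold 45% + 55% = 100% of Cobalt, so Lucas controls Cobalt.
No other company's threshold is met.
Lucas controls 2 companies.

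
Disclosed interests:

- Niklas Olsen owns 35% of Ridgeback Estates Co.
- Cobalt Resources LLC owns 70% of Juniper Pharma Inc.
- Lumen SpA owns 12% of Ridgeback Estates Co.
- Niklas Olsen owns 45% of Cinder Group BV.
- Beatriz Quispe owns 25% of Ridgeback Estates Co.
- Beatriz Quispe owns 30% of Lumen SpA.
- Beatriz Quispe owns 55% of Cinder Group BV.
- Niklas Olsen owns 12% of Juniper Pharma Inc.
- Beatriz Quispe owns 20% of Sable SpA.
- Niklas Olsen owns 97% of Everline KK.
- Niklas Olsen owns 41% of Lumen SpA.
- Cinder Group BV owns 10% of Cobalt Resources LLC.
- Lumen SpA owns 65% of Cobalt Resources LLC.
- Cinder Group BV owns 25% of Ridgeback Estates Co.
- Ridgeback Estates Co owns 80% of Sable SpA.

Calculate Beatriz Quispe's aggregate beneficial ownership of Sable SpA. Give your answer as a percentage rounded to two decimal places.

53.88%

Beatriz reaches Sable along 4 paths.
Via Lumen → Ridgeback: 30% × 12% × 80% = 2.88%.
Via Cinder → Ridgeback: 55% × 25% × 80% = 11%.
Via Ridgeback: 25% × 80% = 20%.
Direct stake: 20% = 20%.
Total: 2.88% + 11% + 20% + 20% = 53.88%.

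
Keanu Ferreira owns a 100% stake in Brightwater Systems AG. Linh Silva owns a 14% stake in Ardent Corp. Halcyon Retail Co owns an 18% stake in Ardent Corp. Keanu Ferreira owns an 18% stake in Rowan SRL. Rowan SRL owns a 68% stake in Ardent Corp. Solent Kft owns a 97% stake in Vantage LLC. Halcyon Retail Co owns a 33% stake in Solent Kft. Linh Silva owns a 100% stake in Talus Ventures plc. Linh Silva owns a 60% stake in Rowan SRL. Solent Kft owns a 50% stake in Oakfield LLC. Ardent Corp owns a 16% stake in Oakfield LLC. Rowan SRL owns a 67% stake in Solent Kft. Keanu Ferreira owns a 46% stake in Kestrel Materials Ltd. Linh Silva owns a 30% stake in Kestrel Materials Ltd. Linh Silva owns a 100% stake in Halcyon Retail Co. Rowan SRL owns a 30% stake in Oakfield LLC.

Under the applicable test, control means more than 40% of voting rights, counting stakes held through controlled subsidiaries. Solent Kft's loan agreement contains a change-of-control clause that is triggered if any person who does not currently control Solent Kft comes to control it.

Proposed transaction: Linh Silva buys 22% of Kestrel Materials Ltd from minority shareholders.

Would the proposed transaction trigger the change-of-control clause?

The purchase changes only Linh's holdings, so Linh is the only person who could newly come to control Solent.
Linh holds 100% of Halcyon, so Linh controls Halcyon.
Linh holds 60% of Rowan, so Linh controls Rowan.
Rowan and Halcyon together hold 67% + 33% = 100% of Solent, so Linh controls Solent.
So Linh already controls Solent before the transaction.
After the purchase, Linh's direct stake in Kestrel rises to 30% + 22% = 52%.
Linh controlled Solent already, so this is not a new person acquiring control; every other person's position is unchanged or reduced.
No new person acquires control, so the clause is not triggered.

No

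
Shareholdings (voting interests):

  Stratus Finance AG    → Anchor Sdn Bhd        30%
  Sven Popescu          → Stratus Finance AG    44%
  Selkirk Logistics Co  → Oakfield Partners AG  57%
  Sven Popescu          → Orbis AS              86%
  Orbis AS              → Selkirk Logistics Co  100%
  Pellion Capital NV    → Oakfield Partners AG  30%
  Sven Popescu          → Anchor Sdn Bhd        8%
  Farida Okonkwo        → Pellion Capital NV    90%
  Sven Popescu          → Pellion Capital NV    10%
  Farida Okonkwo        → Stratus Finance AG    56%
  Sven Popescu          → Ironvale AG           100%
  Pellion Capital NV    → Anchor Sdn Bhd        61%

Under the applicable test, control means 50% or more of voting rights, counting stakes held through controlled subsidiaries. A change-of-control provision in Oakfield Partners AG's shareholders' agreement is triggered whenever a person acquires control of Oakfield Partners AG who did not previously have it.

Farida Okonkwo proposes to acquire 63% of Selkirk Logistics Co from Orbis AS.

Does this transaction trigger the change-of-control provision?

The purchase adds only to Farida's holdings (Orbis's stake shrinks), so Farida is the only person who could newly come to control Oakfield.
Farida holds 56% of Stratus, so Farida controls Stratus.
Farida holds 90% of Pellion, so Farida controls Pellion.
Stratus and Pellion together hold 30% + 61% = 91% of Anchor, so Farida controls Anchor.
In Oakfield, Farida's side holds only 30%, not ≥ 50%.
So before the transaction, Farida does not control Oakfield.
After the purchase, Farida holds 63% of Selkirk directly, and Orbis's stake falls to 37%.
Farida holds 63% of Selkirk, so Farida controls Selkirk.
Pellion and Selkirk together hold 30% + 57% = 87% of Oakfield, so Farida controls Oakfield.
Farida did not control Oakfield before and does after, so the clause is triggered.

Yes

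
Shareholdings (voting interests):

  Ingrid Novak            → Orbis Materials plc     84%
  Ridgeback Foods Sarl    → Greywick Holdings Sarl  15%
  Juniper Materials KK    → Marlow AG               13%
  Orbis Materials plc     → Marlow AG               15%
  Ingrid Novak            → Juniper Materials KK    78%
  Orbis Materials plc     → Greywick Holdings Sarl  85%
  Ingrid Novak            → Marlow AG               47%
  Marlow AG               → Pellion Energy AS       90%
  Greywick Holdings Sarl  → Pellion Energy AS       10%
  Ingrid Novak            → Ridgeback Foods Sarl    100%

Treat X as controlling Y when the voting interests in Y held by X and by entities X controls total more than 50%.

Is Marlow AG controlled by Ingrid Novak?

Ingrid holds 84% of Orbis, so Ingrid controls Orbis.
Ingrid holds 78% of Juniper, so Ingrid controls Juniper.
Ingrid and Orbis and Juniper together hold 47% + 15% + 13% = 75% of Marlow, so Ingrid controls Marlow.

Yes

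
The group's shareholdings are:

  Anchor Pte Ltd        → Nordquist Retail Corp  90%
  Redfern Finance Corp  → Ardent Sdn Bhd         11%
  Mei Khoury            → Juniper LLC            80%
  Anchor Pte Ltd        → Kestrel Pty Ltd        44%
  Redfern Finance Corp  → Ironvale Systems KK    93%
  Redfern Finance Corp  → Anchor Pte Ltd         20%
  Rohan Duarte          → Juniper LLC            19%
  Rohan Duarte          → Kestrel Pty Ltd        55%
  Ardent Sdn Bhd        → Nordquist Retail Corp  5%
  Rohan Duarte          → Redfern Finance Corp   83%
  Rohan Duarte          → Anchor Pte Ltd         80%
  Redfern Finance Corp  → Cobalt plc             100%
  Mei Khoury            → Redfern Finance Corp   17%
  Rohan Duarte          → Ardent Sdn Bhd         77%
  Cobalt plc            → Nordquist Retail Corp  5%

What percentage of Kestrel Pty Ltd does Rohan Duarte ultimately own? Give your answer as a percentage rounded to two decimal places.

97.50%

Rohan reaches Kestrel along 3 paths.
Via Redfern → Anchor: 83% × 20% × 44% = 7.304%.
Via Anchor: 80% × 44% = 35.2%.
Direct stake: 55% = 55%.
Total: 7.304% + 35.2% + 55% = 97.504%.
Rounded: 97.50%.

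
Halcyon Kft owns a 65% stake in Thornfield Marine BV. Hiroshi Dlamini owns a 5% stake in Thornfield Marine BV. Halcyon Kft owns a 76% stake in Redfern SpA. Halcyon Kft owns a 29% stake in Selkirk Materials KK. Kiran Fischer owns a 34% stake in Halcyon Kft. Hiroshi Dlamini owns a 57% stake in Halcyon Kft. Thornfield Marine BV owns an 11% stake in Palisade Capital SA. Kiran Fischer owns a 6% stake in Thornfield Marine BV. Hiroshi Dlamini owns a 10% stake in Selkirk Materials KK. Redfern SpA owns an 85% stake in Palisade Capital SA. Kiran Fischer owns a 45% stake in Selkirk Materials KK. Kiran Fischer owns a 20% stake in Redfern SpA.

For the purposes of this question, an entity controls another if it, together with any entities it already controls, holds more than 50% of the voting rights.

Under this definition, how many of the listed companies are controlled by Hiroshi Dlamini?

4

Hiroshi holds 57% of Halcyon, so Hiroshi controls Halcyon.
Halcyon and Hiroshi together hold 65% + 5% = 70% of Thornfield, so Hiroshi controls Thornfield.
Halcyon holds 76% of Redfern, so Hiroshi controls Redfern.
Thornfield and Redfern together hold 11% + 85% = 96% of Palisade, so Hiroshi controls Palisade.
No other company's threshold is met.
Hiroshi controls 4 companies.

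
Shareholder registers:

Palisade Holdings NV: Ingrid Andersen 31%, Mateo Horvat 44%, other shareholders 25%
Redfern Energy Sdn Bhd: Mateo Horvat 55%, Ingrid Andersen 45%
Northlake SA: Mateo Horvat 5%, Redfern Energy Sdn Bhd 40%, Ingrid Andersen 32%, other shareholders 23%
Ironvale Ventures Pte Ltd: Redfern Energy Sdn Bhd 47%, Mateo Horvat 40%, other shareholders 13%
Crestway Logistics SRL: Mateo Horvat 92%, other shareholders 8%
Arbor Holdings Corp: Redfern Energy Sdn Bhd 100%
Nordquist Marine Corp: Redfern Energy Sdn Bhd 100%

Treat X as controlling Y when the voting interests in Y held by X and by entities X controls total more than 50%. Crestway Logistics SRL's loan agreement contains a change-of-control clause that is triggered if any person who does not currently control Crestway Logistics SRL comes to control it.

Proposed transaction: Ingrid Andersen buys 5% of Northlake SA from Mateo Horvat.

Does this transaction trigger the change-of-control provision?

No

The purchase adds only to Ingrid's holdings (Mateo's stake shrinks), so Ingrid is the only person who could newly come to control Crestway.
Ingrid's largest direct stake is 45% in Redfern, which does not meet the threshold, so Ingrid controls no company.
Neither Ingrid nor any entity Ingrid controls holds any voting interest in Crestway.
So before the transaction, Ingrid does not control Crestway.
After the purchase, Ingrid's direct stake in Northlake rises to 32% + 5% = 37%, and Mateo's stake falls to 0%.
Ingrid's side now holds 37% of Northlake, not > 50%, so Ingrid still does not control Northlake.
After the transaction, neither Ingrid nor any entity Ingrid controls holds a voting interest in Crestway, so Ingrid still does not control it.
No new person acquires control, so the clause is not triggered.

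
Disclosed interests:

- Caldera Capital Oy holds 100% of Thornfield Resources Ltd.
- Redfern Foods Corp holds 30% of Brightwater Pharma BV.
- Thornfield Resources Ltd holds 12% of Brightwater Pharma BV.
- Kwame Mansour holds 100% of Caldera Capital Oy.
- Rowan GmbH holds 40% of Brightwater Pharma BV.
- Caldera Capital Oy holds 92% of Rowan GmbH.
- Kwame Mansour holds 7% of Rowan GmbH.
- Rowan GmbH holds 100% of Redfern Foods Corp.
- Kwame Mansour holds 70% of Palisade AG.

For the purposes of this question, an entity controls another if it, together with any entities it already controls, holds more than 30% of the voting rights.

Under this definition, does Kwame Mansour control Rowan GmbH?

Yes

Kwame holds 100% of Caldera, so Kwame controls Caldera.
Caldera and Kwame together hold 92% + 7% = 99% of Rowan, so Kwame controls Rowan.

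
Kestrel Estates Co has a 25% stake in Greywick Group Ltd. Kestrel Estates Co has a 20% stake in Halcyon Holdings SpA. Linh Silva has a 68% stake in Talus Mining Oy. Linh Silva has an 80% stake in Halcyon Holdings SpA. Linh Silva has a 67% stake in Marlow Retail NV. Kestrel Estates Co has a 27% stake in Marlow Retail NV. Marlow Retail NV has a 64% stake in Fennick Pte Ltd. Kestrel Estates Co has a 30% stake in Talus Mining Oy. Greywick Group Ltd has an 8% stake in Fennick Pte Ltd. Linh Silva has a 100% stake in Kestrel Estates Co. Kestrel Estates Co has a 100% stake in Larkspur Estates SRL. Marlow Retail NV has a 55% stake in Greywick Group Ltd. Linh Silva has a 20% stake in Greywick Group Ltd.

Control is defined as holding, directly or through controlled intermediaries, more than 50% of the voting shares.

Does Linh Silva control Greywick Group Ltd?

Yes

Linh holds 100% of Kestrel, so Linh controls Kestrel.
Linh and Kestrel together hold 67% + 27% = 94% of Marlow, so Linh controls Marlow.
Linh and Kestrel and Marlow together hold 20% + 25% + 55% = 100% of Greywick, so Linh controls Greywick.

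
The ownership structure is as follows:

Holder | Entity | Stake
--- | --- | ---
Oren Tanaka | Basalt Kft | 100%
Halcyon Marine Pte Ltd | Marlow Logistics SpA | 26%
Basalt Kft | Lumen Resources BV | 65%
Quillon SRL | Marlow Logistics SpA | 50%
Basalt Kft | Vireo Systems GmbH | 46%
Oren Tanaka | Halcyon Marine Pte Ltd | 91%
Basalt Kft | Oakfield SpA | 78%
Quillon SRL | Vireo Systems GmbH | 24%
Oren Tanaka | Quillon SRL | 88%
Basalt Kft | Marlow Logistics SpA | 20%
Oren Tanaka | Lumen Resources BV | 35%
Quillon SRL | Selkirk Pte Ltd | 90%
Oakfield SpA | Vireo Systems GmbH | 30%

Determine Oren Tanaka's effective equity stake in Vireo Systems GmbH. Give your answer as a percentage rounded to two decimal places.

90.52%

Oren reaches Vireo along 3 paths.
Via Basalt → Oakfield: 100% × 78% × 30% = 23.4%.
Via Basalt: 100% × 46% = 46%.
Via Quillon: 88% × 24% = 21.12%.
Total: 23.4% + 46% + 21.12% = 90.52%.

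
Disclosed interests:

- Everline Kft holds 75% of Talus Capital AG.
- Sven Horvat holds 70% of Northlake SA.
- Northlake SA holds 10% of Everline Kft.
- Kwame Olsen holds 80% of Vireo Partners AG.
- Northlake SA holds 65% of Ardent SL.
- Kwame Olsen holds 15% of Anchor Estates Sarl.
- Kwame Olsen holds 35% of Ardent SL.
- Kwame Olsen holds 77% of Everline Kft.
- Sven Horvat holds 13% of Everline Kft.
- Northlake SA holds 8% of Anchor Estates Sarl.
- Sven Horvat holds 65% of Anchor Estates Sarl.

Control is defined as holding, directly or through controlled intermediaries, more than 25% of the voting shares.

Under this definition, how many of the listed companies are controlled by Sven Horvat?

Sven holds 70% of Northlake, so Sven controls Northlake.
Sven and Northlake together hold 65% + 8% = 73% of Anchor, so Sven controls Anchor.
Northlake holds 65% of Ardent, so Sven controls Ardent.
No other company's threshold is met.
Sven controls 3 companies.

3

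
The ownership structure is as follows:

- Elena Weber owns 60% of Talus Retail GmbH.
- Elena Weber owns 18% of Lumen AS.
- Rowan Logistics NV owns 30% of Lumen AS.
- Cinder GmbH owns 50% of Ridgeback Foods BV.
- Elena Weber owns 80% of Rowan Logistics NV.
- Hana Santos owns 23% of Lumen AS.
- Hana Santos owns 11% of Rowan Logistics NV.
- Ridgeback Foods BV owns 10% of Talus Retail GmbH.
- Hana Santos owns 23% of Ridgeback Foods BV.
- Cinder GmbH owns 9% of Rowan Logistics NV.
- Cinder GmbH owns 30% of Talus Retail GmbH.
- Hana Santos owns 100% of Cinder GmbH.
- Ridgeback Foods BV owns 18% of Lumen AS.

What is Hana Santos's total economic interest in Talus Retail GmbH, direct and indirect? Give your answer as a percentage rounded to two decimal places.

Hana reaches Talus along 3 paths.
Via Cinder: 100% × 30% = 30%.
Via Cinder → Ridgeback: 100% × 50% × 10% = 5%.
Via Ridgeback: 23% × 10% = 2.3%.
Total: 30% + 5% + 2.3% = 37.3%.
Rounded: 37.30%.

37.30%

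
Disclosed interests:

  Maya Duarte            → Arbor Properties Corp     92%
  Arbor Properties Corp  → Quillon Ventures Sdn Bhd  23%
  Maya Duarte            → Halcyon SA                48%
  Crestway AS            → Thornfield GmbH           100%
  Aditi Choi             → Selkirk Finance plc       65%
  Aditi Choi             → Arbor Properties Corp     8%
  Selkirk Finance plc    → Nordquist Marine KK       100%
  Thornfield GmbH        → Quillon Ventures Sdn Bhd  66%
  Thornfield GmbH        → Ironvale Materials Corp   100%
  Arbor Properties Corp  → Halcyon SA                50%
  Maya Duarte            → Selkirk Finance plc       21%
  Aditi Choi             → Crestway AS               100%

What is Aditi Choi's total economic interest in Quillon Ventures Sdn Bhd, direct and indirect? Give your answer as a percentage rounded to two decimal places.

Aditi reaches Quillon along 2 paths.
Via Crestway → Thornfield: 100% × 100% × 66% = 66%.
Via Arbor: 8% × 23% = 1.84%.
Total: 66% + 1.84% = 67.84%.

67.84%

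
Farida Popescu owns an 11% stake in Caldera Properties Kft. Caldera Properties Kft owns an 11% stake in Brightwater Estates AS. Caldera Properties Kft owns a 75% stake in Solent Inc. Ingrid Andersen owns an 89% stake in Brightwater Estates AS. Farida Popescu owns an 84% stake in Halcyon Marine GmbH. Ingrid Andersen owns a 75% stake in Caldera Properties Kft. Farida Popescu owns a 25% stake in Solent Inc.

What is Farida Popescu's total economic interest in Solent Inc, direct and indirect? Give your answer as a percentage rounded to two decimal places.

33.25%

Farida reaches Solent along 2 paths.
Via Caldera: 11% × 75% = 8.25%.
Direct stake: 25% = 25%.
Total: 8.25% + 25% = 33.25%.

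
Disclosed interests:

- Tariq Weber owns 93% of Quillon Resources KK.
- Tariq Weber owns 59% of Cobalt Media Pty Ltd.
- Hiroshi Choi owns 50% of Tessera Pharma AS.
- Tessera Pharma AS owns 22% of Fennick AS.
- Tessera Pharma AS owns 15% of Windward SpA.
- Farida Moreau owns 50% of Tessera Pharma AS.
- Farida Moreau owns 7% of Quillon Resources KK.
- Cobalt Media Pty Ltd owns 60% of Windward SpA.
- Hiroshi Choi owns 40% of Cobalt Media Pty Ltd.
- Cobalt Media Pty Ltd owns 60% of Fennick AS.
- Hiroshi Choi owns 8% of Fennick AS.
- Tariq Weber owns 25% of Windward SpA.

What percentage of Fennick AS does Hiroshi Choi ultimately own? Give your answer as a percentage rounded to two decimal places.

43.00%

Hiroshi reaches Fennick along 3 paths.
Via Tessera: 50% × 22% = 11%.
Direct stake: 8% = 8%.
Via Cobalt: 40% × 60% = 24%.
Total: 11% + 8% + 24% = 43%.
Rounded: 43.00%.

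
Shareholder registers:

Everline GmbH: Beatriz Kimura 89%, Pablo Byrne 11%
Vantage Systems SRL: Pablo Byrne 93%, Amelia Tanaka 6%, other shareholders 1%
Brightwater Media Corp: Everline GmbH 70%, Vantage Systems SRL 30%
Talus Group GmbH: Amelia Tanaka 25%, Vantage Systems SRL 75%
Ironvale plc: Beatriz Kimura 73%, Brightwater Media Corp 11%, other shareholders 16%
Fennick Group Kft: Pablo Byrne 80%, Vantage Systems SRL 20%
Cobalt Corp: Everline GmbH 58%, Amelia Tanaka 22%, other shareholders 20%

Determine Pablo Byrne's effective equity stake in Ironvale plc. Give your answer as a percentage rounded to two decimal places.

Pablo reaches Ironvale along 2 paths.
Via Everline → Brightwater: 11% × 70% × 11% = 0.847%.
Via Vantage → Brightwater: 93% × 30% × 11% = 3.069%.
Total: 0.847% + 3.069% = 3.916%.
Rounded: 3.92%.

3.92%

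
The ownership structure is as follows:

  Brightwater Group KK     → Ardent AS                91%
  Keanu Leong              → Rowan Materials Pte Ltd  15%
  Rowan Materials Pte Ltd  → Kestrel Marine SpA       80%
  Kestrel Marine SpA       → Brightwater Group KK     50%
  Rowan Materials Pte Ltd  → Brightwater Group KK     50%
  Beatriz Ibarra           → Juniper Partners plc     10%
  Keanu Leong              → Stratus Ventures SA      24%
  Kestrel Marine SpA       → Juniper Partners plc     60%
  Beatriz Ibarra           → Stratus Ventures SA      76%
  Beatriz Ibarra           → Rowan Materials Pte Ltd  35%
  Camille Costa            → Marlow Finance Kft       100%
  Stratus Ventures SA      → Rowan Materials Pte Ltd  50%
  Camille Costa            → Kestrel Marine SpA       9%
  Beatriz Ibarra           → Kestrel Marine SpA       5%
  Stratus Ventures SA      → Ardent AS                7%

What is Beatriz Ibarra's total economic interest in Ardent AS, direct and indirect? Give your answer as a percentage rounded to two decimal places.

Beatriz reaches Ardent along 6 paths.
Via Stratus → Rowan → Kestrel → Brightwater: 76% × 50% × 80% × 50% × 91% = 13.832%.
Via Rowan → Kestrel → Brightwater: 35% × 80% × 50% × 91% = 12.74%.
Via Kestrel → Brightwater: 5% × 50% × 91% = 2.275%.
Via Stratus → Rowan → Brightwater: 76% × 50% × 50% × 91% = 17.29%.
Via Rowan → Brightwater: 35% × 50% × 91% = 15.925%.
Via Stratus: 76% × 7% = 5.32%.
Total: 13.832% + 12.74% + 2.275% + 17.29% + 15.925% + 5.32% = 67.382%.
Rounded: 67.38%.

67.38%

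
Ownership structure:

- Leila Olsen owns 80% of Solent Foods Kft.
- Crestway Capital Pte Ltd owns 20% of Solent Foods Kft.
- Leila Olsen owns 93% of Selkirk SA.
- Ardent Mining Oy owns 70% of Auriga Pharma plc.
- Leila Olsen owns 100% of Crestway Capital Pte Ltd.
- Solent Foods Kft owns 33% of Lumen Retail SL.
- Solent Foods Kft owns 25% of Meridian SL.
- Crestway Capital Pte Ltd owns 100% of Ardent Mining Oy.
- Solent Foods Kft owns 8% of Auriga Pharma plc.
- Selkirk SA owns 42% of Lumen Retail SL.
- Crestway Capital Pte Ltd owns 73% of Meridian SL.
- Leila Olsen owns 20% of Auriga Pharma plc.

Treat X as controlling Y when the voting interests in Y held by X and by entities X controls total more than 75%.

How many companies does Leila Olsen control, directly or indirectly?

6

Leila holds 93% of Selkirk, so Leila controls Selkirk.
Leila holds 100% of Crestway, so Leila controls Crestway.
Crestway holds 100% of Ardent, so Leila controls Ardent.
Leila and Crestway together hold 80% + 20% = 100% of Solent, so Leila controls Solent.
Ardent and Solent and Leila together hold 70% + 8% + 20% = 98% of Auriga, so Leila controls Auriga.
Crestway and Solent together hold 73% + 25% = 98% of Meridian, so Leila controls Meridian.
No other company's threshold is met.
Leila controls 6 companies.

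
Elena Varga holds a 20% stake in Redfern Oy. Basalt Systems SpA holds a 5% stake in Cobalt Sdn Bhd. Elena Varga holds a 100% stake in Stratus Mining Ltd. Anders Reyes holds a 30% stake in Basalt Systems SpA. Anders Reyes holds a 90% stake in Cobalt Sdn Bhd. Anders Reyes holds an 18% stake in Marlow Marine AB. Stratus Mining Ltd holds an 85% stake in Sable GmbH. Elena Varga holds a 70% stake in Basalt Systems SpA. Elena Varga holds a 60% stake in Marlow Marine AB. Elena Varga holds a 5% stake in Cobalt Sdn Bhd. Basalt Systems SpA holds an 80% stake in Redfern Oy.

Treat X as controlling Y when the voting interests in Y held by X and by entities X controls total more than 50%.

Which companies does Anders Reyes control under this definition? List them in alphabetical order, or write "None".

Anders holds 90% of Cobalt, so Anders controls Cobalt.
No other company's threshold is met.

Cobalt Sdn Bhd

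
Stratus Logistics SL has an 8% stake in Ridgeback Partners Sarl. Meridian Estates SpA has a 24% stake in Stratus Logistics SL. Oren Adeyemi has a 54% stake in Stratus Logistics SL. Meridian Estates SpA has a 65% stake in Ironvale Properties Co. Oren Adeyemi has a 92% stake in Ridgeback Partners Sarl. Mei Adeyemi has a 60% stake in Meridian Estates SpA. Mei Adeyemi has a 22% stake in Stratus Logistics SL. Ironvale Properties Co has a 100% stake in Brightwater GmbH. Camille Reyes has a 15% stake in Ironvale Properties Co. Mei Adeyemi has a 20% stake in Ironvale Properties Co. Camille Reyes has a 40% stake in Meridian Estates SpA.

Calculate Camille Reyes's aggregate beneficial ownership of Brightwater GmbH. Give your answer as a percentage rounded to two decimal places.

41.00%

Camille reaches Brightwater along 2 paths.
Via Meridian → Ironvale: 40% × 65% × 100% = 26%.
Via Ironvale: 15% × 100% = 15%.
Total: 26% + 15% = 41%.
Rounded: 41.00%.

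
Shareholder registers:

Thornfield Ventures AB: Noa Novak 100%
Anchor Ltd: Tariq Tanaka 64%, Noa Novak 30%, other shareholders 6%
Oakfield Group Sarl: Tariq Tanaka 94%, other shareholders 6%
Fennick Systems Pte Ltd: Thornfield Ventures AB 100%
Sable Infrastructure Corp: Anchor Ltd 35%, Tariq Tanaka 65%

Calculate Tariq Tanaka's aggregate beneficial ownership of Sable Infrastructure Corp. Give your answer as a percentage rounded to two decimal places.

87.40%

Tariq reaches Sable along 2 paths.
Via Anchor: 64% × 35% = 22.4%.
Direct stake: 65% = 65%.
Total: 22.4% + 65% = 87.4%.
Rounded: 87.40%.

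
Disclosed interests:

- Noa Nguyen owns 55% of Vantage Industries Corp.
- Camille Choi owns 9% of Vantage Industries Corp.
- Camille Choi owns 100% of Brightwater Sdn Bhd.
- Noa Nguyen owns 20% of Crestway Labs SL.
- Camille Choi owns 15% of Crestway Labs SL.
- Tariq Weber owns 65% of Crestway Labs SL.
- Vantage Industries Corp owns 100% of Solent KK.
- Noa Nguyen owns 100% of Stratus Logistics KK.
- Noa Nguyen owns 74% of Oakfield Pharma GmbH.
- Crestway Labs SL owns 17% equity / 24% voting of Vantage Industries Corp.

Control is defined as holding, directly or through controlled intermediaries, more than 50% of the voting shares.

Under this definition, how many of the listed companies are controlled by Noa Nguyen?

4

Noa holds 55% of Vantage, so Noa controls Vantage.
Noa holds 74% of Oakfield, so Noa controls Oakfield.
Vantage holds 100% of Solent, so Noa controls Solent.
Noa holds 100% of Stratus, so Noa controls Stratus.
No other company's threshold is met.
Noa controls 4 companies.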